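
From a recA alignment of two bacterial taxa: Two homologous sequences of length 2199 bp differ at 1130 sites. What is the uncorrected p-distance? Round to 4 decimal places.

p = 1130/2199 = 0.513869… ≈ 0.5139 (to 4 d.p.).

0.5139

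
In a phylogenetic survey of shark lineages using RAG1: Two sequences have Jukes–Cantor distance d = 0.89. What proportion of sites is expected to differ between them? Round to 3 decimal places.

0.521

p = (3/4)(1 − e^(−4d/3)) = 0.75 × (1 − e^(-1.186667)) = 0.75 × (1 − 0.305237) = 0.521072.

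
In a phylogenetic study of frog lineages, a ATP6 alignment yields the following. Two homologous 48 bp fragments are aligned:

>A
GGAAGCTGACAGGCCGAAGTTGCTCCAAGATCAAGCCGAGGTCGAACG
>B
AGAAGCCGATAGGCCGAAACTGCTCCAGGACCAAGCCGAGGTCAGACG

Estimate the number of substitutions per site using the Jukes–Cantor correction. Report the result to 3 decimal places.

The sequences differ at 9 of 48 sites (1, 7, 10, 19, 20, 28, 31, 44, 45), so p = 9/48 = 0.1875.
d = −(3/4) ln(1 − 4p/3) = −0.75 ln(1 − 0.25) = −0.75 ln(0.75)
  = −0.75 × (-0.287682) = 0.215762 substitutions/site.

0.216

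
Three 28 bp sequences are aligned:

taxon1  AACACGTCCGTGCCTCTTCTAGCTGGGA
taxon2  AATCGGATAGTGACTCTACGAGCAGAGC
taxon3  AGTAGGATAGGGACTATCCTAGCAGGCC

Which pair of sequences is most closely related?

taxon2 and taxon3

taxon1–taxon2: 12/28 differ, p = 0.429, d = 0.635.
taxon1–taxon3: 13/28 differ, p = 0.464, d = 0.724.
taxon2–taxon3: 8/28 differ, p = 0.286, d = 0.360.
The smallest distance is between taxon2 and taxon3.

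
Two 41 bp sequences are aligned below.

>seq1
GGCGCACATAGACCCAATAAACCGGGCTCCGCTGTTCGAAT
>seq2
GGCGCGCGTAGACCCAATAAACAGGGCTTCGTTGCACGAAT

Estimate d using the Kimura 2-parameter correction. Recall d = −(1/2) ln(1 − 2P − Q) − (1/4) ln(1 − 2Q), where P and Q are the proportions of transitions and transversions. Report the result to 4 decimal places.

Of 41 sites, 5 differences are transitions and 2 are transversions, so P = 5/41 ≈ 0.121951 and Q = 2/41 ≈ 0.04878.
Under the Kimura two-parameter model, d = −½ ln(1 − 2P − Q) − ¼ ln(1 − 2Q).
1 − 2P − Q = 0.707318, giving −½ ln(0.707318) = 0.173137.
1 − 2Q = 0.90244, giving −¼ ln(0.90244) = 0.025663.
d = 0.173137 + 0.025663 = 0.198800.

0.1988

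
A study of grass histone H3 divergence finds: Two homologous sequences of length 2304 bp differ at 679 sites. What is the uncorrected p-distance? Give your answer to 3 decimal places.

0.295

p = 679/2304 = 0.294704… ≈ 0.295 (to 3 d.p.).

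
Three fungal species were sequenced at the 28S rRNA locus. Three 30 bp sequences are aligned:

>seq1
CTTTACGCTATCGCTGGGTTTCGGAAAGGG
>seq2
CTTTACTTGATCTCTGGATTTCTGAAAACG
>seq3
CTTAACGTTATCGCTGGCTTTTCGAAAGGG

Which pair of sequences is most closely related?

seq1–seq2: 8/30 differ, p = 0.267, d = 0.330.
seq1–seq3: 5/30 differ, p = 0.167, d = 0.188.
seq2–seq3: 9/30 differ, p = 0.300, d = 0.383.
The smallest distance is between seq1 and seq3.

seq1 and seq3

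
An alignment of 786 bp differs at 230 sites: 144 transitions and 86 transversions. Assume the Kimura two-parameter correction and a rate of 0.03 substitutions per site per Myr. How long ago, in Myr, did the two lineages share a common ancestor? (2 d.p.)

6.41

P = 144/786 ≈ 0.183206 and Q = 86/786 ≈ 0.109415.
Under the Kimura two-parameter model, d = −½ ln(1 − 2P − Q) − ¼ ln(1 − 2Q).
1 − 2P − Q = 0.524173, giving −½ ln(0.524173) = 0.322967.
1 − 2Q = 0.78117, giving −¼ ln(0.78117) = 0.061741.
d = 0.322967 + 0.061741 = 0.384708.
Under a molecular clock d = 2μt, so t = d/(2μ) = 0.384708 / (2 × 0.03) = 6.41 Myr.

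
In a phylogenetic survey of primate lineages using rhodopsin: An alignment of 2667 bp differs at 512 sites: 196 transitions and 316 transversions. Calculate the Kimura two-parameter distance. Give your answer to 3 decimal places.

P = 196/2667 ≈ 0.073491 and Q = 316/2667 ≈ 0.118485.
Under the Kimura two-parameter model, d = −½ ln(1 − 2P − Q) − ¼ ln(1 − 2Q).
1 − 2P − Q = 0.734533, giving −½ ln(0.734533) = 0.154260.
1 − 2Q = 0.76303, giving −¼ ln(0.76303) = 0.067614.
d = 0.154260 + 0.067614 = 0.221874.

0.222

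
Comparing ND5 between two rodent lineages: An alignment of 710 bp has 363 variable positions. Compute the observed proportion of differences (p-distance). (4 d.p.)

0.5113

p = 363/710 = 0.511267… ≈ 0.5113 (to 4 d.p.).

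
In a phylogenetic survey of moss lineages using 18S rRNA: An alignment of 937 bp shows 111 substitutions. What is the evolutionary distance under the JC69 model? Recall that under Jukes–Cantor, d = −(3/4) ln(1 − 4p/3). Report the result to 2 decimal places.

0.13

p = 111/937 ≈ 0.118463.
d = −(3/4) ln(1 − 4p/3) = −0.75 ln(1 − 0.157951) = −0.75 ln(0.842049)
  = −0.75 × (-0.171917) = 0.128938 substitutions/site.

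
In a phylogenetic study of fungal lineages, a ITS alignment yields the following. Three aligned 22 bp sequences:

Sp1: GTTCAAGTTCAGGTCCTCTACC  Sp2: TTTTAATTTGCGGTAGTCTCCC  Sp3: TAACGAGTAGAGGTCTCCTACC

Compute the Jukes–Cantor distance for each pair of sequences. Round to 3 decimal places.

d(Sp1,Sp2) = 0.497, d(Sp1,Sp3) = 0.497, d(Sp2,Sp3) = 0.824

Sp1–Sp2: 8/22 sites differ → p ≈ 0.363636, d = −0.75 ln(1 − 0.484848) = 0.497470 ≈ 0.497.
Sp1–Sp3: 8/22 sites differ → p ≈ 0.363636, d = −0.75 ln(1 − 0.484848) = 0.497470 ≈ 0.497.
Sp2–Sp3: 11/22 sites differ → p = 0.5, d = −0.75 ln(1 − 0.666667) = 0.823960 ≈ 0.824.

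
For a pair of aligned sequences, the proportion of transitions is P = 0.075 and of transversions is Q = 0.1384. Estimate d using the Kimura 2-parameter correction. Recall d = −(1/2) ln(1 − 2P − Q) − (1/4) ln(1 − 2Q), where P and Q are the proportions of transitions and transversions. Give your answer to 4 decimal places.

0.2511

Under the Kimura two-parameter model, d = −½ ln(1 − 2P − Q) − ¼ ln(1 − 2Q).
1 − 2P − Q = 0.7116, giving −½ ln(0.7116) = 0.170120.
1 − 2Q = 0.7232, giving −¼ ln(0.7232) = 0.081017.
d = 0.170120 + 0.081017 = 0.251137.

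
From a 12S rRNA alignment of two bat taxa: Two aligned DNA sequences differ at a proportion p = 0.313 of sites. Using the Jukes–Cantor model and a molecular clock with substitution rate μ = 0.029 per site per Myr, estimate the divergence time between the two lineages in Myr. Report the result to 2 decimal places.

d = −(3/4) ln(1 − 4p/3) = −0.75 ln(1 − 0.417333) = −0.75 ln(0.582667)
  = −0.75 × (-0.540139) = 0.405104 substitutions/site.
Under a molecular clock d = 2μt, so t = d/(2μ) = 0.405104 / (2 × 0.029) = 6.98 Myr.

6.98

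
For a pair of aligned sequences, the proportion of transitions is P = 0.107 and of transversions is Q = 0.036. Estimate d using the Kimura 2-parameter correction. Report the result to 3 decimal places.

0.163

Under the Kimura two-parameter model, d = −½ ln(1 − 2P − Q) − ¼ ln(1 − 2Q).
1 − 2P − Q = 0.75, giving −½ ln(0.75) = 0.143841.
1 − 2Q = 0.928, giving −¼ ln(0.928) = 0.018681.
d = 0.143841 + 0.018681 = 0.162522.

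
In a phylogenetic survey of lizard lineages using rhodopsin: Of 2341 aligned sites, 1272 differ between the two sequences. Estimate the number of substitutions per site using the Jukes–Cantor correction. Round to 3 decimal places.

0.967

p = 1272/2341 ≈ 0.543358.
d = −(3/4) ln(1 − 4p/3) = −0.75 ln(1 − 0.724477) = −0.75 ln(0.275523)
  = −0.75 × (-1.289084) = 0.966813 substitutions/site.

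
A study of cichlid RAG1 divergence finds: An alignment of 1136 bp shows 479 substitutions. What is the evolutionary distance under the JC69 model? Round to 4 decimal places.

p = 479/1136 ≈ 0.421655.
d = −(3/4) ln(1 − 4p/3) = −0.75 ln(1 − 0.562207) = −0.75 ln(0.437793)
  = −0.75 × (-0.826009) = 0.619507 substitutions/site.

0.6195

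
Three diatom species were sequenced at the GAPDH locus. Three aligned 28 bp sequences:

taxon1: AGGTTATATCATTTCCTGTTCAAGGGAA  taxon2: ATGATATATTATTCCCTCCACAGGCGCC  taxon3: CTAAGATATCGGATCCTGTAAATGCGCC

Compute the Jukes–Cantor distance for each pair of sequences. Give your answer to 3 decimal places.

taxon1–taxon2: 11/28 sites differ → p ≈ 0.392857, d = −0.75 ln(1 − 0.523809) = 0.556452 ≈ 0.556.
taxon1–taxon3: 14/28 sites differ → p = 0.5, d = −0.75 ln(1 − 0.666667) = 0.823960 ≈ 0.824.
taxon2–taxon3: 12/28 sites differ → p ≈ 0.428571, d = −0.75 ln(1 − 0.571428) = 0.635472 ≈ 0.635.

d(taxon1,taxon2) = 0.556, d(taxon1,taxon3) = 0.824, d(taxon2,taxon3) = 0.635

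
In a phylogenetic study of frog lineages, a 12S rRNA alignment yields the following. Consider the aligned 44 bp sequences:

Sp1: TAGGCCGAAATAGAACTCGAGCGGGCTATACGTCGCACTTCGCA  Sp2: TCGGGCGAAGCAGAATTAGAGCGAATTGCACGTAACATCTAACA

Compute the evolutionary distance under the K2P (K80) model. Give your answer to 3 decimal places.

Of 44 sites, 12 differences are transitions and 5 are transversions, so P = 12/44 ≈ 0.272727 and Q = 5/44 ≈ 0.113636.
Under the Kimura two-parameter model, d = −½ ln(1 − 2P − Q) − ¼ ln(1 − 2Q).
1 − 2P − Q = 0.34091, giving −½ ln(0.34091) = 0.538068.
1 − 2Q = 0.772728, giving −¼ ln(0.772728) = 0.064457.
d = 0.538068 + 0.064457 = 0.602525.

0.603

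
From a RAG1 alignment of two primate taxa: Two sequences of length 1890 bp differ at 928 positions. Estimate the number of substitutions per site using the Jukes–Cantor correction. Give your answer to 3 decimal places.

p = 928/1890 ≈ 0.491005.
d = −(3/4) ln(1 − 4p/3) = −0.75 ln(1 − 0.654673) = −0.75 ln(0.345327)
  = −0.75 × (-1.063263) = 0.797447 substitutions/site.

0.797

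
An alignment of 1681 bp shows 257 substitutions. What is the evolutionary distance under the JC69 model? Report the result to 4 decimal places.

p = 257/1681 ≈ 0.152885.
d = −(3/4) ln(1 − 4p/3) = −0.75 ln(1 − 0.203847) = −0.75 ln(0.796153)
  = −0.75 × (-0.227964) = 0.170973 substitutions/site.

0.1710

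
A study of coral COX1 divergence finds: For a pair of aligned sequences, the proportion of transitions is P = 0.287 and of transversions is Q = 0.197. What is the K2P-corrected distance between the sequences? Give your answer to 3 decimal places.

0.862

Under the Kimura two-parameter model, d = −½ ln(1 − 2P − Q) − ¼ ln(1 − 2Q).
1 − 2P − Q = 0.229, giving −½ ln(0.229) = 0.737017.
1 − 2Q = 0.606, giving −¼ ln(0.606) = 0.125219.
d = 0.737017 + 0.125219 = 0.862236.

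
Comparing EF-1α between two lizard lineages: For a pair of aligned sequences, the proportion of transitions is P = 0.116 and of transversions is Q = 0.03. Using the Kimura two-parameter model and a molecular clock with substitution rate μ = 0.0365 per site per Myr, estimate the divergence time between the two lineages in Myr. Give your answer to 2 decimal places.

2.29

Under the Kimura two-parameter model, d = −½ ln(1 − 2P − Q) − ¼ ln(1 − 2Q).
1 − 2P − Q = 0.738, giving −½ ln(0.738) = 0.151906.
1 − 2Q = 0.94, giving −¼ ln(0.94) = 0.015469.
d = 0.151906 + 0.015469 = 0.167375.
Under a molecular clock d = 2μt, so t = d/(2μ) = 0.167375 / (2 × 0.0365) = 2.29 Myr.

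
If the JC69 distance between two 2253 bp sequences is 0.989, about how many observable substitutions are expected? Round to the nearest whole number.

Invert JC69: p = (3/4)(1 − e^(−4d/3)) = 0.75 × (1 − e^(-1.318667)) = 0.75 × (1 − 0.267492) = 0.549381.
Expected differing sites = pL ≈ 0.549381 × 2253 = 1237.755393 ≈ 1238.

1238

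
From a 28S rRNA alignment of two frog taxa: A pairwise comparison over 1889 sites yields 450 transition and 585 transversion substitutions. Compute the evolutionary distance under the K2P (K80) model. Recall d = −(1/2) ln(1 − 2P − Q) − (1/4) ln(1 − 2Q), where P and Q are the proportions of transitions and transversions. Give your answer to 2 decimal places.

1.01

P = 450/1889 ≈ 0.238221 and Q = 585/1889 ≈ 0.309688.
Under the Kimura two-parameter model, d = −½ ln(1 − 2P − Q) − ¼ ln(1 − 2Q).
1 − 2P − Q = 0.21387, giving −½ ln(0.21387) = 0.771193.
1 − 2Q = 0.380624, giving −¼ ln(0.380624) = 0.241486.
d = 0.771193 + 0.241486 = 1.012679.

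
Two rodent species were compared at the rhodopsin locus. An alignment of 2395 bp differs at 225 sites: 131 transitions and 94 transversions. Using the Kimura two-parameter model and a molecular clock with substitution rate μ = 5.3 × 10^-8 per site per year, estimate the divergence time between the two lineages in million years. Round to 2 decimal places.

0.95

P = 131/2395 ≈ 0.054697 and Q = 94/2395 ≈ 0.039248.
Under the Kimura two-parameter model, d = −½ ln(1 − 2P − Q) − ¼ ln(1 − 2Q).
1 − 2P − Q = 0.851358, giving −½ ln(0.851358) = 0.080461.
1 − 2Q = 0.921504, giving −¼ ln(0.921504) = 0.020437.
d = 0.080461 + 0.020437 = 0.100898.
Under a molecular clock d = 2μt, so t = d/(2μ) = 0.100898 / (2 × 5.3 × 10^-8) = 0.95 million years.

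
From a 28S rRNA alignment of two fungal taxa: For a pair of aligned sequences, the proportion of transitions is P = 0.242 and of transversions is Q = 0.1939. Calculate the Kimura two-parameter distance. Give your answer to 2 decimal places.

Under the Kimura two-parameter model, d = −½ ln(1 − 2P − Q) − ¼ ln(1 − 2Q).
1 − 2P − Q = 0.3221, giving −½ ln(0.3221) = 0.566447.
1 − 2Q = 0.6122, giving −¼ ln(0.6122) = 0.122674.
d = 0.566447 + 0.122674 = 0.689121.

0.69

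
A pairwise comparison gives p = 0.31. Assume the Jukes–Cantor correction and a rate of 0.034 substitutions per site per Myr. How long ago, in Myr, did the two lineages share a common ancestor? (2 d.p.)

5.88

d = −(3/4) ln(1 − 4p/3) = −0.75 ln(1 − 0.413333) = −0.75 ln(0.586667)
  = −0.75 × (-0.533298) = 0.399974 substitutions/site.
Under a molecular clock d = 2μt, so t = d/(2μ) = 0.399974 / (2 × 0.034) = 5.88 Myr.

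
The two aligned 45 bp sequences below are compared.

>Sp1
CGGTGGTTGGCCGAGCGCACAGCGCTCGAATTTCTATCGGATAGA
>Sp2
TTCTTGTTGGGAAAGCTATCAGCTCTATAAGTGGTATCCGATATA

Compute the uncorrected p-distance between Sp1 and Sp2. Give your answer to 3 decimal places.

0.400

The sequences differ at 18 of 45 positions.
p = 18/45 = 0.400.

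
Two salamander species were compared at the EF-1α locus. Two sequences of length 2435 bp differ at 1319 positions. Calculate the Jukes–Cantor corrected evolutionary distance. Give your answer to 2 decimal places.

p = 1319/2435 ≈ 0.541684.
d = −(3/4) ln(1 − 4p/3) = −0.75 ln(1 − 0.722245) = −0.75 ln(0.277755)
  = −0.75 × (-1.281016) = 0.960762 substitutions/site.

0.96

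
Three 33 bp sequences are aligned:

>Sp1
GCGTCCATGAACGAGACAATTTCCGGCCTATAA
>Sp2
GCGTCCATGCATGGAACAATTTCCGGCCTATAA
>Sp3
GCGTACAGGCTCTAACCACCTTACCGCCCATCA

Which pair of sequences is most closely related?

Sp1 and Sp2

Sp1–Sp2: 4/33 differ, p = 0.121, d = 0.132.
Sp1–Sp3: 13/33 differ, p = 0.394, d = 0.559.
Sp2–Sp3: 13/33 differ, p = 0.394, d = 0.559.
The smallest distance is between Sp1 and Sp2.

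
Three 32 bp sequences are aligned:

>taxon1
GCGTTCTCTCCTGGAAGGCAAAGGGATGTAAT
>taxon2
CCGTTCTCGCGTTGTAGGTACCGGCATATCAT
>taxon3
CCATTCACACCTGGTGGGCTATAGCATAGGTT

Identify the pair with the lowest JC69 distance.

taxon1–taxon2: 11/32 differ, p = 0.344, d = 0.460.
taxon1–taxon3: 14/32 differ, p = 0.438, d = 0.657.
taxon2–taxon3: 14/32 differ, p = 0.438, d = 0.657.
The smallest distance is between taxon1 and taxon2.

taxon1 and taxon2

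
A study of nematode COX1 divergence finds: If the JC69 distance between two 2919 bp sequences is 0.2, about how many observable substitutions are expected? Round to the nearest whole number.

512

Invert JC69: p = (3/4)(1 − e^(−4d/3)) = 0.75 × (1 − e^(-0.266667)) = 0.75 × (1 − 0.765928) = 0.175554.
Expected differing sites = pL ≈ 0.175554 × 2919 = 512.442126 ≈ 512.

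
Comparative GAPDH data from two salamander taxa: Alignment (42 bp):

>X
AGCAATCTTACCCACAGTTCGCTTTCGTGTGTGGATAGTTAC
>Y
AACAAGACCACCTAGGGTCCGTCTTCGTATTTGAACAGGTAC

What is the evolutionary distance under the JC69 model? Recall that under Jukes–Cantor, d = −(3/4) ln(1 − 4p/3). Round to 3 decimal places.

0.532

The sequences differ at 16 of 42 sites, so p = 16/42 ≈ 0.380952.
d = −(3/4) ln(1 − 4p/3) = −0.75 ln(1 − 0.507936) = −0.75 ln(0.492064)
  = −0.75 × (-0.709146) = 0.531860 substitutions/site.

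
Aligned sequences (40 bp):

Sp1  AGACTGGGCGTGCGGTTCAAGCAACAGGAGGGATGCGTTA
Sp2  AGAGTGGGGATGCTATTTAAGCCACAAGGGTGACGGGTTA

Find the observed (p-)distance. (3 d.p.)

0.300

The sequences differ at 12 of 40 positions.
p = 12/40 = 0.300.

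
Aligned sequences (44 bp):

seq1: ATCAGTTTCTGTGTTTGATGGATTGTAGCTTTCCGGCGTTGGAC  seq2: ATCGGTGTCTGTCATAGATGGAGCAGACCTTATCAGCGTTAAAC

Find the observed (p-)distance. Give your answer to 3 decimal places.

0.341

The sequences differ at 15 of 44 positions.
p = 15/44 = 0.340909… ≈ 0.341 (to 3 d.p.).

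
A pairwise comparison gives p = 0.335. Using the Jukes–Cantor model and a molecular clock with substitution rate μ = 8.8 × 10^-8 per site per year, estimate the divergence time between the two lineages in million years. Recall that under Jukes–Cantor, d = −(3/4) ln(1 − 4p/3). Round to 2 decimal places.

d = −(3/4) ln(1 − 4p/3) = −0.75 ln(1 − 0.446667) = −0.75 ln(0.553333)
  = −0.75 × (-0.591795) = 0.443846 substitutions/site.
Under a molecular clock d = 2μt, so t = d/(2μ) = 0.443846 / (2 × 8.8 × 10^-8) = 2.52 million years.

2.52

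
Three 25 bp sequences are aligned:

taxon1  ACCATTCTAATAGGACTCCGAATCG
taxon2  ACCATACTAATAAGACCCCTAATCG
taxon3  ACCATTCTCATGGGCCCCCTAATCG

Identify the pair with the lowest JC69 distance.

taxon1 and taxon2

taxon1–taxon2: 4/25 differ, p = 0.160, d = 0.180.
taxon1–taxon3: 5/25 differ, p = 0.200, d = 0.233.
taxon2–taxon3: 5/25 differ, p = 0.200, d = 0.233.
The smallest distance is between taxon1 and taxon2.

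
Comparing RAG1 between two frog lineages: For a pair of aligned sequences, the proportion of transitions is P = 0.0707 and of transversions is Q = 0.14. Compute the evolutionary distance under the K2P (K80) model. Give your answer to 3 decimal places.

0.247

Under the Kimura two-parameter model, d = −½ ln(1 − 2P − Q) − ¼ ln(1 − 2Q).
1 − 2P − Q = 0.7186, giving −½ ln(0.7186) = 0.165225.
1 − 2Q = 0.72, giving −¼ ln(0.72) = 0.082126.
d = 0.165225 + 0.082126 = 0.247351.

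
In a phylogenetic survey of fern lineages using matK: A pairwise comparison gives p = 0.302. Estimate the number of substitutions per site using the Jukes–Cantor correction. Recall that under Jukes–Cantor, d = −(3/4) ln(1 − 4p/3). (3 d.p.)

0.386

d = −(3/4) ln(1 − 4p/3) = −0.75 ln(1 − 0.402667) = −0.75 ln(0.597333)
  = −0.75 × (-0.515281) = 0.386461 substitutions/site.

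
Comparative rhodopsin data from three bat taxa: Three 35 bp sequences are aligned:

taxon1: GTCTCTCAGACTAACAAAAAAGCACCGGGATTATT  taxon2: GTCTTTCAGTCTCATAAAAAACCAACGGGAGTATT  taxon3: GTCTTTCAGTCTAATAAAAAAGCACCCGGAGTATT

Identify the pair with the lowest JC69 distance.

taxon2 and taxon3

taxon1–taxon2: 7/35 differ, p = 0.200, d = 0.233.
taxon1–taxon3: 5/35 differ, p = 0.143, d = 0.158.
taxon2–taxon3: 4/35 differ, p = 0.114, d = 0.124.
The smallest distance is between taxon2 and taxon3.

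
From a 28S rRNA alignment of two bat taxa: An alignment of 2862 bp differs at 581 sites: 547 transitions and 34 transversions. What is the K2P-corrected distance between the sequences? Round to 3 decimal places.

0.257

P = 547/2862 ≈ 0.191125 and Q = 34/2862 ≈ 0.01188.
Under the Kimura two-parameter model, d = −½ ln(1 − 2P − Q) − ¼ ln(1 − 2Q).
1 − 2P − Q = 0.60587, giving −½ ln(0.60587) = 0.250545.
1 − 2Q = 0.97624, giving −¼ ln(0.97624) = 0.006012.
d = 0.250545 + 0.006012 = 0.256557.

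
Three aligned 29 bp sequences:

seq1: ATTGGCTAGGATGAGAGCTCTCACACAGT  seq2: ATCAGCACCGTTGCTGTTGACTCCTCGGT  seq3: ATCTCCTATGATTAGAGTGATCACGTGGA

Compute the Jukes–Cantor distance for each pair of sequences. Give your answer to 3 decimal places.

d(seq1,seq2) = 1.318, d(seq1,seq3) = 0.602, d(seq2,seq3) = 1.141

seq1–seq2: 18/29 sites differ → p ≈ 0.62069, d = −0.75 ln(1 − 0.827587) = 1.318397 ≈ 1.318.
seq1–seq3: 12/29 sites differ → p ≈ 0.413793, d = −0.75 ln(1 − 0.551724) = 0.601760 ≈ 0.602.
seq2–seq3: 17/29 sites differ → p ≈ 0.586207, d = −0.75 ln(1 − 0.781609) = 1.141101 ≈ 1.141.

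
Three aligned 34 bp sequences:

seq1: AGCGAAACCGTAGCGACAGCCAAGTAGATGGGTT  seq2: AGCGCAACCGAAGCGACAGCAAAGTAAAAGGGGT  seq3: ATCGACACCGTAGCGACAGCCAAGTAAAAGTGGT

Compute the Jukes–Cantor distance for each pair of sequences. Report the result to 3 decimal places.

seq1–seq2: 6/34 sites differ → p ≈ 0.176471, d = −0.75 ln(1 − 0.235295) = 0.201199 ≈ 0.201.
seq1–seq3: 6/34 sites differ → p ≈ 0.176471, d = −0.75 ln(1 − 0.235295) = 0.201199 ≈ 0.201.
seq2–seq3: 6/34 sites differ → p ≈ 0.176471, d = −0.75 ln(1 − 0.235295) = 0.201199 ≈ 0.201.

d(seq1,seq2) = 0.201, d(seq1,seq3) = 0.201, d(seq2,seq3) = 0.201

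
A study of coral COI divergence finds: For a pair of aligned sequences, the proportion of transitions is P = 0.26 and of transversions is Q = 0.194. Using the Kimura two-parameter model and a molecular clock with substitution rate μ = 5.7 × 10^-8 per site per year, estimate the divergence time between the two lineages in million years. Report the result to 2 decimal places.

6.57

Under the Kimura two-parameter model, d = −½ ln(1 − 2P − Q) − ¼ ln(1 − 2Q).
1 − 2P − Q = 0.286, giving −½ ln(0.286) = 0.625882.
1 − 2Q = 0.612, giving −¼ ln(0.612) = 0.122756.
d = 0.625882 + 0.122756 = 0.748638.
Under a molecular clock d = 2μt, so t = d/(2μ) = 0.748638 / (2 × 5.7 × 10^-8) = 6.57 million years.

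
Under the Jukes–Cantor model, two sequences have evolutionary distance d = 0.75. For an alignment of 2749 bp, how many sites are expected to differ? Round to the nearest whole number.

1303

Invert JC69: p = (3/4)(1 − e^(−4d/3)) = 0.75 × (1 − e^(-1)) = 0.75 × (1 − 0.367879) = 0.474091.
Expected differing sites = pL ≈ 0.474091 × 2749 = 1303.276159 ≈ 1303.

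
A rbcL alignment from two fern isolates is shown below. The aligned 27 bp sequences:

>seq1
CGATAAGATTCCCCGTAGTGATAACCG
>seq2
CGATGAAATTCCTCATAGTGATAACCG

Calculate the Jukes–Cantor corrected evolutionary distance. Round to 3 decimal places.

0.165

The sequences differ at 4 of 27 sites (5, 7, 13, 15), so p = 4/27 ≈ 0.148148.
d = −(3/4) ln(1 − 4p/3) = −0.75 ln(1 − 0.197531) = −0.75 ln(0.802469)
  = −0.75 × (-0.220062) = 0.165047 substitutions/site.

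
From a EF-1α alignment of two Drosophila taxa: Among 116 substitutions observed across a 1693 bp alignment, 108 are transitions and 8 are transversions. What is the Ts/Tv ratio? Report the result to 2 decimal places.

13.50

R = 108/8 = 13.50.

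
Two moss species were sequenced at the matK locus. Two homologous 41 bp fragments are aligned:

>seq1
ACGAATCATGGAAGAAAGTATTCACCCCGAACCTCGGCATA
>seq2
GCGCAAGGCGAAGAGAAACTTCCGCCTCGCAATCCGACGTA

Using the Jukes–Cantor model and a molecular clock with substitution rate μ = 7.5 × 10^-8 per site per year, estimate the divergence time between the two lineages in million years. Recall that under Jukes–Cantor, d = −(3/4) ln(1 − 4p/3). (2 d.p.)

6.28

The sequences differ at 22 of 41 sites, so p = 22/41 ≈ 0.536585.
d = −(3/4) ln(1 − 4p/3) = −0.75 ln(1 − 0.715447) = −0.75 ln(0.284553)
  = −0.75 × (-1.256836) = 0.942627 substitutions/site.
Under a molecular clock d = 2μt, so t = d/(2μ) = 0.942627 / (2 × 7.5 × 10^-8) = 6.28 million years.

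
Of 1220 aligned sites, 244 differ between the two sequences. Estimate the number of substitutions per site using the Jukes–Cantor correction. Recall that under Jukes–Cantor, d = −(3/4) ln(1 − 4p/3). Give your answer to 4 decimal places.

0.2326

p = 244/1220 = 0.2.
d = −(3/4) ln(1 − 4p/3) = −0.75 ln(1 − 0.266667) = −0.75 ln(0.733333)
  = −0.75 × (-0.310155) = 0.232616 substitutions/site.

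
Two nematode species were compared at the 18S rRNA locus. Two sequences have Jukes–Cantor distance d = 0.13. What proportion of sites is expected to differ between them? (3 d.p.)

0.119

p = (3/4)(1 − e^(−4d/3)) = 0.75 × (1 − e^(-0.173333)) = 0.75 × (1 − 0.840858) = 0.119357.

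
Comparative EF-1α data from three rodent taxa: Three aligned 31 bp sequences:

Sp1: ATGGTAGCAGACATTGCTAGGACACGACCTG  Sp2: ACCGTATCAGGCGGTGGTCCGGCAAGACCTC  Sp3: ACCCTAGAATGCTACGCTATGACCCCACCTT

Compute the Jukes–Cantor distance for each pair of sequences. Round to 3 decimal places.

d(Sp1,Sp2) = 0.544, d(Sp1,Sp3) = 0.614, d(Sp2,Sp3) = 0.777

Sp1–Sp2: 12/31 sites differ → p ≈ 0.387097, d = −0.75 ln(1 − 0.516129) = 0.544453 ≈ 0.544.
Sp1–Sp3: 13/31 sites differ → p ≈ 0.419355, d = −0.75 ln(1 − 0.55914) = 0.614271 ≈ 0.614.
Sp2–Sp3: 15/31 sites differ → p ≈ 0.483871, d = −0.75 ln(1 − 0.645161) = 0.777068 ≈ 0.777.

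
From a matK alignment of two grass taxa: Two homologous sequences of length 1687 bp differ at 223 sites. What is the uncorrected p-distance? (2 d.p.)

0.13

p = 223/1687 = 0.132187… ≈ 0.13 (to 2 d.p.).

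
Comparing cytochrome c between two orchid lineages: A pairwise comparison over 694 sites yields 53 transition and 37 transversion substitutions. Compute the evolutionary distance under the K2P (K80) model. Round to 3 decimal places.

P = 53/694 ≈ 0.076369 and Q = 37/694 ≈ 0.053314.
Under the Kimura two-parameter model, d = −½ ln(1 − 2P − Q) − ¼ ln(1 − 2Q).
1 − 2P − Q = 0.793948, giving −½ ln(0.793948) = 0.115369.
1 − 2Q = 0.893372, giving −¼ ln(0.893372) = 0.028188.
d = 0.115369 + 0.028188 = 0.143557.

0.144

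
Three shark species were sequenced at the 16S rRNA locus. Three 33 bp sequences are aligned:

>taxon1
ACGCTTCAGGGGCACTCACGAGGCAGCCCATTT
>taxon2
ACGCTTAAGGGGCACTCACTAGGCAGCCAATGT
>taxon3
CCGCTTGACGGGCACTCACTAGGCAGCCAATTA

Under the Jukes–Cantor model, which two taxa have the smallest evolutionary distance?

taxon1–taxon2: 4/33 differ, p = 0.121, d = 0.132.
taxon1–taxon3: 6/33 differ, p = 0.182, d = 0.208.
taxon2–taxon3: 5/33 differ, p = 0.152, d = 0.169.
The smallest distance is between taxon1 and taxon2.

taxon1 and taxon2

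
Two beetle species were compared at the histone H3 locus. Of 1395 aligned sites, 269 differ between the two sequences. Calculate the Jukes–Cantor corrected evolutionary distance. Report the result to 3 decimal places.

0.223

p = 269/1395 ≈ 0.192832.
d = −(3/4) ln(1 − 4p/3) = −0.75 ln(1 − 0.257109) = −0.75 ln(0.742891)
  = −0.75 × (-0.297206) = 0.222905 substitutions/site.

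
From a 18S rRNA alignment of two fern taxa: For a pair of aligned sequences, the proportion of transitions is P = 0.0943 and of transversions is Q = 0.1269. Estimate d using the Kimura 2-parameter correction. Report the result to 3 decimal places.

0.263

Under the Kimura two-parameter model, d = −½ ln(1 − 2P − Q) − ¼ ln(1 − 2Q).
1 − 2P − Q = 0.6845, giving −½ ln(0.6845) = 0.189533.
1 − 2Q = 0.7462, giving −¼ ln(0.7462) = 0.073190.
d = 0.189533 + 0.073190 = 0.262723.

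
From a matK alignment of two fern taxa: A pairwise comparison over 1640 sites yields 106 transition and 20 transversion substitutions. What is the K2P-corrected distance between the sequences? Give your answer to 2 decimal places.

0.08

P = 106/1640 ≈ 0.064634 and Q = 20/1640 ≈ 0.012195.
Under the Kimura two-parameter model, d = −½ ln(1 − 2P − Q) − ¼ ln(1 − 2Q).
1 − 2P − Q = 0.858537, giving −½ ln(0.858537) = 0.076263.
1 − 2Q = 0.97561, giving −¼ ln(0.97561) = 0.006173.
d = 0.076263 + 0.006173 = 0.082436.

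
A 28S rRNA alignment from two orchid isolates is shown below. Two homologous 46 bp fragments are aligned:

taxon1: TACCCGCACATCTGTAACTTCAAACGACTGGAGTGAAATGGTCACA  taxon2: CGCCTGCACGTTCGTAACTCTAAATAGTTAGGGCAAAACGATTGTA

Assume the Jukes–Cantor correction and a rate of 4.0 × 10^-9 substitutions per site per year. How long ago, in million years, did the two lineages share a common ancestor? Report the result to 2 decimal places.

The sequences differ at 21 of 46 sites, so p = 21/46 ≈ 0.456522.
d = −(3/4) ln(1 − 4p/3) = −0.75 ln(1 − 0.608696) = −0.75 ln(0.391304)
  = −0.75 × (-0.938271) = 0.703703 substitutions/site.
Under a molecular clock d = 2μt, so t = d/(2μ) = 0.703703 / (2 × 4.0 × 10^-9) = 87.96 million years.

87.96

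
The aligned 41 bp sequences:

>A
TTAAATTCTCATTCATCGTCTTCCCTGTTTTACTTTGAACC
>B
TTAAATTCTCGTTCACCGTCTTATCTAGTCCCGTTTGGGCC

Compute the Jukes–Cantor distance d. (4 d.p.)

The sequences differ at 12 of 41 sites, so p = 12/41 ≈ 0.292683.
d = −(3/4) ln(1 − 4p/3) = −0.75 ln(1 − 0.390244) = −0.75 ln(0.609756)
  = −0.75 × (-0.494696) = 0.371022 substitutions/site.

0.3710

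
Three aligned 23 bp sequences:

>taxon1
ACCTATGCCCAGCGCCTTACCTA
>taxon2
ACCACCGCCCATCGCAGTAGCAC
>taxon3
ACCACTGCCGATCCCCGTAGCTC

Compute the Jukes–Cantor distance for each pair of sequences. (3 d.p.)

d(taxon1,taxon2) = 0.553, d(taxon1,taxon3) = 0.467, d(taxon2,taxon3) = 0.257

taxon1–taxon2: 9/23 sites differ → p ≈ 0.391304, d = −0.75 ln(1 − 0.521739) = 0.553199 ≈ 0.553.
taxon1–taxon3: 8/23 sites differ → p ≈ 0.347826, d = −0.75 ln(1 − 0.463768) = 0.467391 ≈ 0.467.
taxon2–taxon3: 5/23 sites differ → p ≈ 0.217391, d = −0.75 ln(1 − 0.289855) = 0.256715 ≈ 0.257.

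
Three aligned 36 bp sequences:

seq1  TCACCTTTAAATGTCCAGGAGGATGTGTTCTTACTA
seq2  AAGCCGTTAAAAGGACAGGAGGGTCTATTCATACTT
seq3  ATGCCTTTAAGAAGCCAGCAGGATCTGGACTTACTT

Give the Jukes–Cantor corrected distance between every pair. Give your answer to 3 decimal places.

seq1–seq2: 12/36 sites differ → p ≈ 0.333333, d = −0.75 ln(1 − 0.444444) = 0.440839 ≈ 0.441.
seq1–seq3: 12/36 sites differ → p ≈ 0.333333, d = −0.75 ln(1 − 0.444444) = 0.440839 ≈ 0.441.
seq2–seq3: 11/36 sites differ → p ≈ 0.305556, d = −0.75 ln(1 − 0.407408) = 0.392437 ≈ 0.392.

d(seq1,seq2) = 0.441, d(seq1,seq3) = 0.441, d(seq2,seq3) = 0.392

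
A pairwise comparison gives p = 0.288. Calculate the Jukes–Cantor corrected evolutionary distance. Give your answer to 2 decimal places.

0.36

d = −(3/4) ln(1 − 4p/3) = −0.75 ln(1 − 0.384) = −0.75 ln(0.616)
  = −0.75 × (-0.484508) = 0.363381 substitutions/site.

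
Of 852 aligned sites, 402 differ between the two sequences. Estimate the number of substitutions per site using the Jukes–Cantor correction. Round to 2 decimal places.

p = 402/852 ≈ 0.471831.
d = −(3/4) ln(1 − 4p/3) = −0.75 ln(1 − 0.629108) = −0.75 ln(0.370892)
  = −0.75 × (-0.991844) = 0.743883 substitutions/site.

0.74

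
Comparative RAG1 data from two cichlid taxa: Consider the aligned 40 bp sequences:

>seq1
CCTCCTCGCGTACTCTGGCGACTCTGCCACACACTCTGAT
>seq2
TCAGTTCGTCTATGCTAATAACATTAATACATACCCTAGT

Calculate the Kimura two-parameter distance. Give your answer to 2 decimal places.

Of 40 sites, 15 differences are transitions and 6 are transversions, so P = 15/40 = 0.375 and Q = 6/40 = 0.15.
Under the Kimura two-parameter model, d = −½ ln(1 − 2P − Q) − ¼ ln(1 − 2Q).
1 − 2P − Q = 0.1, giving −½ ln(0.1) = 1.151293.
1 − 2Q = 0.7, giving −¼ ln(0.7) = 0.089169.
d = 1.151293 + 0.089169 = 1.240462.

1.24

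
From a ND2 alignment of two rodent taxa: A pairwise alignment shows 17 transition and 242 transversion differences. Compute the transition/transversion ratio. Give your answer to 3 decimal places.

R = 17/242 = 0.070247… ≈ 0.070 (to 3 d.p.).

0.070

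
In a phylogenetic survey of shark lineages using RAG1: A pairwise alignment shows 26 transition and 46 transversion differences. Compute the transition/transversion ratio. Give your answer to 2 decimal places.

0.57

R = 26/46 = 0.565217… ≈ 0.57 (to 2 d.p.).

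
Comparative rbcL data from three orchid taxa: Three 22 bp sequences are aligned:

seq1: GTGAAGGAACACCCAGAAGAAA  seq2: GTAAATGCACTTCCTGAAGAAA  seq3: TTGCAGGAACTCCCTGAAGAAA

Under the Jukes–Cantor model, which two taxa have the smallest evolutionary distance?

seq1 and seq3

seq1–seq2: 6/22 differ, p = 0.273, d = 0.339.
seq1–seq3: 4/22 differ, p = 0.182, d = 0.208.
seq2–seq3: 6/22 differ, p = 0.273, d = 0.339.
The smallest distance is between seq1 and seq3.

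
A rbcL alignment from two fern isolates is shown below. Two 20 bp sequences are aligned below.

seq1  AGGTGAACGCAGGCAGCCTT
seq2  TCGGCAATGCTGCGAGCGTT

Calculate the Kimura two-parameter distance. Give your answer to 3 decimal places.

Of 20 sites, 1 differences are transitions and 8 are transversions, so P = 1/20 = 0.05 and Q = 8/20 = 0.4.
Under the Kimura two-parameter model, d = −½ ln(1 − 2P − Q) − ¼ ln(1 − 2Q).
1 − 2P − Q = 0.5, giving −½ ln(0.5) = 0.346574.
1 − 2Q = 0.2, giving −¼ ln(0.2) = 0.402359.
d = 0.346574 + 0.402359 = 0.748933.

0.749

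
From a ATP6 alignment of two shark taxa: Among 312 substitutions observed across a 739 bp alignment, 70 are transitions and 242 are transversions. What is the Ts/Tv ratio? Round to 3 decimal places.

R = 70/242 = 0.289256… ≈ 0.289 (to 3 d.p.).

0.289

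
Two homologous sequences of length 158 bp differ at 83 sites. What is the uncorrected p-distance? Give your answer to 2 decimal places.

p = 83/158 = 0.525316… ≈ 0.53 (to 2 d.p.).

0.53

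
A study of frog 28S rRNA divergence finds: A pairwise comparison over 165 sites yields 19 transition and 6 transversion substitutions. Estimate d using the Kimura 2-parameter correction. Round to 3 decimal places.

0.174

P = 19/165 ≈ 0.115152 and Q = 6/165 ≈ 0.036364.
Under the Kimura two-parameter model, d = −½ ln(1 − 2P − Q) − ¼ ln(1 − 2Q).
1 − 2P − Q = 0.733332, giving −½ ln(0.733332) = 0.155078.
1 − 2Q = 0.927272, giving −¼ ln(0.927272) = 0.018877.
d = 0.155078 + 0.018877 = 0.173955.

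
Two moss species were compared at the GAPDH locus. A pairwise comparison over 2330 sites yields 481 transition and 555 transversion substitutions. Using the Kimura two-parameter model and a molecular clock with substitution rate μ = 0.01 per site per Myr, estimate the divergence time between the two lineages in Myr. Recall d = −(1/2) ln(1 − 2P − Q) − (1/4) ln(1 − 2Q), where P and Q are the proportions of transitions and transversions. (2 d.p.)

34.41

P = 481/2330 ≈ 0.206438 and Q = 555/2330 ≈ 0.238197.
Under the Kimura two-parameter model, d = −½ ln(1 − 2P − Q) − ¼ ln(1 − 2Q).
1 − 2P − Q = 0.348927, giving −½ ln(0.348927) = 0.526446.
1 − 2Q = 0.523606, giving −¼ ln(0.523606) = 0.161754.
d = 0.526446 + 0.161754 = 0.688200.
Under a molecular clock d = 2μt, so t = d/(2μ) = 0.688200 / (2 × 0.01) = 34.41 Myr.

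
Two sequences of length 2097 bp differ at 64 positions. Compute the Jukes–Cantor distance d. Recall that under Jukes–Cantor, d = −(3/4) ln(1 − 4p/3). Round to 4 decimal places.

p = 64/2097 ≈ 0.03052.
d = −(3/4) ln(1 − 4p/3) = −0.75 ln(1 − 0.040693) = −0.75 ln(0.959307)
  = −0.75 × (-0.041544) = 0.031158 substitutions/site.

0.0312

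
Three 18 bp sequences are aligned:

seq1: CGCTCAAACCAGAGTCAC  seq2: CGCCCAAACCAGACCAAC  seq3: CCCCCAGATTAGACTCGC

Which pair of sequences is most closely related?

seq1 and seq2

seq1–seq2: 4/18 differ, p = 0.222, d = 0.264.
seq1–seq3: 7/18 differ, p = 0.389, d = 0.548.
seq2–seq3: 7/18 differ, p = 0.389, d = 0.548.
The smallest distance is between seq1 and seq2.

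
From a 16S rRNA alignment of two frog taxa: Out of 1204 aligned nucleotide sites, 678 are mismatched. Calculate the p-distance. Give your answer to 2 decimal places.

0.56

p = 678/1204 = 0.563122… ≈ 0.56 (to 2 d.p.).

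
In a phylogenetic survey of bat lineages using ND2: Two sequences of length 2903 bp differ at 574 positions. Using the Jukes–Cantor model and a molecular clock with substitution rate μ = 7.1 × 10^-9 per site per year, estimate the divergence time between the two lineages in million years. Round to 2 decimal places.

16.16

p = 574/2903 ≈ 0.197726.
d = −(3/4) ln(1 − 4p/3) = −0.75 ln(1 − 0.263635) = −0.75 ln(0.736365)
  = −0.75 × (-0.306029) = 0.229522 substitutions/site.
Under a molecular clock d = 2μt, so t = d/(2μ) = 0.229522 / (2 × 7.1 × 10^-9) = 16.16 million years.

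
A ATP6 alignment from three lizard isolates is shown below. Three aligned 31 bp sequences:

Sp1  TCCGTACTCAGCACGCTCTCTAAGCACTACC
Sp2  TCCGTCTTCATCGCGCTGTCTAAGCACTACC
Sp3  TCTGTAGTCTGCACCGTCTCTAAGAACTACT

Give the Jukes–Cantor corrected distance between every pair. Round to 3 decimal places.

Sp1–Sp2: 5/31 sites differ → p ≈ 0.16129, d = −0.75 ln(1 − 0.215053) = 0.181604 ≈ 0.182.
Sp1–Sp3: 7/31 sites differ → p ≈ 0.225806, d = −0.75 ln(1 − 0.301075) = 0.268659 ≈ 0.269.
Sp2–Sp3: 11/31 sites differ → p ≈ 0.354839, d = −0.75 ln(1 − 0.473119) = 0.480585 ≈ 0.481.

d(Sp1,Sp2) = 0.182, d(Sp1,Sp3) = 0.269, d(Sp2,Sp3) = 0.481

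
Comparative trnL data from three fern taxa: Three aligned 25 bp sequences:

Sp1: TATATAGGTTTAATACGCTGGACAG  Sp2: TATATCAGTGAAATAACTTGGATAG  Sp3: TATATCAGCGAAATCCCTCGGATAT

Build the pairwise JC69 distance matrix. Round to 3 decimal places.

Sp1–Sp2: 8/25 sites differ → p = 0.32, d = −0.75 ln(1 − 0.426667) = 0.417216 ≈ 0.417.
Sp1–Sp3: 11/25 sites differ → p = 0.44, d = −0.75 ln(1 − 0.586667) = 0.662626 ≈ 0.663.
Sp2–Sp3: 5/25 sites differ → p = 0.2, d = −0.75 ln(1 − 0.266667) = 0.232617 ≈ 0.233.

d(Sp1,Sp2) = 0.417, d(Sp1,Sp3) = 0.663, d(Sp2,Sp3) = 0.233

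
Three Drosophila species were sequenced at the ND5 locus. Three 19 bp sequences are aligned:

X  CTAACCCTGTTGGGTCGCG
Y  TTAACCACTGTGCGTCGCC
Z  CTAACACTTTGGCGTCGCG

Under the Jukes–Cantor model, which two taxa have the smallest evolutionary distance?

X and Z

X–Y: 7/19 differ, p = 0.368, d = 0.507.
X–Z: 4/19 differ, p = 0.211, d = 0.247.
Y–Z: 7/19 differ, p = 0.368, d = 0.507.
The smallest distance is between X and Z.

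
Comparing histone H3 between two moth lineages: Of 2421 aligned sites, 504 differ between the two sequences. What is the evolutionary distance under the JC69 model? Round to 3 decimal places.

p = 504/2421 ≈ 0.208178.
d = −(3/4) ln(1 − 4p/3) = −0.75 ln(1 − 0.277571) = −0.75 ln(0.722429)
  = −0.75 × (-0.325136) = 0.243852 substitutions/site.

0.244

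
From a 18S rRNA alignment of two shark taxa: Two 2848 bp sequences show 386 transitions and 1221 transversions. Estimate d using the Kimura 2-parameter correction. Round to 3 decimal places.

1.089

P = 386/2848 ≈ 0.135534 and Q = 1221/2848 ≈ 0.428722.
Under the Kimura two-parameter model, d = −½ ln(1 − 2P − Q) − ¼ ln(1 − 2Q).
1 − 2P − Q = 0.30021, giving −½ ln(0.30021) = 0.601637.
1 − 2Q = 0.142556, giving −¼ ln(0.142556) = 0.487005.
d = 0.601637 + 0.487005 = 1.088642.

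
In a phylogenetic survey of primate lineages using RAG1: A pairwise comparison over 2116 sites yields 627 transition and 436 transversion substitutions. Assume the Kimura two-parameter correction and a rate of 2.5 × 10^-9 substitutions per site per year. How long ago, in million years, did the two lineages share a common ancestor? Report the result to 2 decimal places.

P = 627/2116 ≈ 0.296314 and Q = 436/2116 ≈ 0.206049.
Under the Kimura two-parameter model, d = −½ ln(1 − 2P − Q) − ¼ ln(1 − 2Q).
1 − 2P − Q = 0.201323, giving −½ ln(0.201323) = 0.801422.
1 − 2Q = 0.587902, giving −¼ ln(0.587902) = 0.132799.
d = 0.801422 + 0.132799 = 0.934221.
Under a molecular clock d = 2μt, so t = d/(2μ) = 0.934221 / (2 × 2.5 × 10^-9) = 186.84 million years.

186.84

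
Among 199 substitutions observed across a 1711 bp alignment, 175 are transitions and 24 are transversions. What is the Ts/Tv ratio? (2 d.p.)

7.29

R = 175/24 = 7.291666… ≈ 7.29 (to 2 d.p.).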